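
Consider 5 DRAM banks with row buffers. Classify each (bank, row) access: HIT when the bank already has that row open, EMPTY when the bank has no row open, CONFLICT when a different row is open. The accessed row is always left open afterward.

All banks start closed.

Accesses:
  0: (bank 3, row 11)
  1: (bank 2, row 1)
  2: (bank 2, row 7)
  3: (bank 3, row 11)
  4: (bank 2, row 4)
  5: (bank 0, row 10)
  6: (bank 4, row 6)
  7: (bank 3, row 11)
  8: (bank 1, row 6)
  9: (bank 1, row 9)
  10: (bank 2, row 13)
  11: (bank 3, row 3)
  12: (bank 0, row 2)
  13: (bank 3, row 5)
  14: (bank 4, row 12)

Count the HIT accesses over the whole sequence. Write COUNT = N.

  [0] b3 r11: no row ⇒ E
  [1] b2 r1: no row ⇒ E
  [2] b2 r7: had r1 ⇒ C
  [3] b3 r11: had r11 ⇒ H
  [4] b2 r4: had r7 ⇒ C
  [5] b0 r10: no row ⇒ E
  [6] b4 r6: no row ⇒ E
  [7] b3 r11: had r11 ⇒ H
  [8] b1 r6: no row ⇒ E
  [9] b1 r9: had r6 ⇒ C
  [10] b2 r13: had r4 ⇒ C
  [11] b3 r3: had r11 ⇒ C
  [12] b0 r2: had r10 ⇒ C
  [13] b3 r5: had r3 ⇒ C
  [14] b4 r12: had r6 ⇒ C

COUNT = 2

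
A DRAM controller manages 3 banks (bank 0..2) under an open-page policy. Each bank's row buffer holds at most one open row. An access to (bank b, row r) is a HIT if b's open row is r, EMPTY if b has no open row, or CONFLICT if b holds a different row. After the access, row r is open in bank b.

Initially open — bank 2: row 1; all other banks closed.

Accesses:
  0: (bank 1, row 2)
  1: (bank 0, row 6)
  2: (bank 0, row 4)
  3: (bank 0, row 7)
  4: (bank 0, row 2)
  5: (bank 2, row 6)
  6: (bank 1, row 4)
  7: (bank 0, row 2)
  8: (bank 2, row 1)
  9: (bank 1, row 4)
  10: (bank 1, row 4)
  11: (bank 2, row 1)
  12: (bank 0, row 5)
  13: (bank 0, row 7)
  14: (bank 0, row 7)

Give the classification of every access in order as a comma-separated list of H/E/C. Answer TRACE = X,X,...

TRACE = E,E,C,C,C,C,C,H,C,H,H,H,C,C,H

0: bank 1 row 2 — prev None → EMPTY
1: bank 0 row 6 — prev None → EMPTY
2: bank 0 row 4 — prev 6 → CONFLICT
3: bank 0 row 7 — prev 4 → CONFLICT
4: bank 0 row 2 — prev 7 → CONFLICT
5: bank 2 row 6 — prev 1 → CONFLICT
6: bank 1 row 4 — prev 2 → CONFLICT
7: bank 0 row 2 — prev 2 → HIT
8: bank 2 row 1 — prev 6 → CONFLICT
9: bank 1 row 4 — prev 4 → HIT
10: bank 1 row 4 — prev 4 → HIT
11: bank 2 row 1 — prev 1 → HIT
12: bank 0 row 5 — prev 2 → CONFLICT
13: bank 0 row 7 — prev 5 → CONFLICT
14: bank 0 row 7 — prev 7 → HIT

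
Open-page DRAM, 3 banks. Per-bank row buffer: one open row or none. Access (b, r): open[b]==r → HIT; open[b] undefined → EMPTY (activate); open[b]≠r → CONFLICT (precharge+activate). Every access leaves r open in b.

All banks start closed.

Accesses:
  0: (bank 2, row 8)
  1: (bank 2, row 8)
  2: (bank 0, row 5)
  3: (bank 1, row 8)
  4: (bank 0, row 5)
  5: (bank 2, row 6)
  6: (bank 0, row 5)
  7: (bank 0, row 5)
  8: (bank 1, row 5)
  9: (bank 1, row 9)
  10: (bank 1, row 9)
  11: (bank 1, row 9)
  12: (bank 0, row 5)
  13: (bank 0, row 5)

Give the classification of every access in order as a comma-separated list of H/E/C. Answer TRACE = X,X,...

TRACE = E,H,E,E,H,C,H,H,C,C,H,H,H,H

step 0: bank2 None->8 [EMPTY]
step 1: bank2 8->8 [HIT]
step 2: bank0 None->5 [EMPTY]
step 3: bank1 None->8 [EMPTY]
step 4: bank0 5->5 [HIT]
step 5: bank2 8->6 [CONFLICT]
step 6: bank0 5->5 [HIT]
step 7: bank0 5->5 [HIT]
step 8: bank1 8->5 [CONFLICT]
step 9: bank1 5->9 [CONFLICT]
step 10: bank1 9->9 [HIT]
step 11: bank1 9->9 [HIT]
step 12: bank0 5->5 [HIT]
step 13: bank0 5->5 [HIT]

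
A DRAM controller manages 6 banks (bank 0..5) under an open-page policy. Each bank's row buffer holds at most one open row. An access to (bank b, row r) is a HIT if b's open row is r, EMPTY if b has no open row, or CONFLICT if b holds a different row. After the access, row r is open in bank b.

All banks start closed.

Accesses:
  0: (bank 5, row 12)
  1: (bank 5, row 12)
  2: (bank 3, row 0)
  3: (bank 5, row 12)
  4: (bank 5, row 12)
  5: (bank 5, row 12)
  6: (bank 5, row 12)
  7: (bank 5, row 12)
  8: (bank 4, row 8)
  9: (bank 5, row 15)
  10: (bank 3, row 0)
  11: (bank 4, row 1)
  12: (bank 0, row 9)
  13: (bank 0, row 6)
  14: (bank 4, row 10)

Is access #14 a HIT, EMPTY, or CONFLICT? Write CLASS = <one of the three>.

#0 (5,12) E
#1 (5,12) H  (was 12)
#2 (3,0) E
#3 (5,12) H  (was 12)
#4 (5,12) H  (was 12)
#5 (5,12) H  (was 12)
#6 (5,12) H  (was 12)
#7 (5,12) H  (was 12)
#8 (4,8) E
#9 (5,15) C  (was 12)
#10 (3,0) H  (was 0)
#11 (4,1) C  (was 8)
#12 (0,9) E
#13 (0,6) C  (was 9)
#14 (4,10) C  (was 1)

CLASS = CONFLICT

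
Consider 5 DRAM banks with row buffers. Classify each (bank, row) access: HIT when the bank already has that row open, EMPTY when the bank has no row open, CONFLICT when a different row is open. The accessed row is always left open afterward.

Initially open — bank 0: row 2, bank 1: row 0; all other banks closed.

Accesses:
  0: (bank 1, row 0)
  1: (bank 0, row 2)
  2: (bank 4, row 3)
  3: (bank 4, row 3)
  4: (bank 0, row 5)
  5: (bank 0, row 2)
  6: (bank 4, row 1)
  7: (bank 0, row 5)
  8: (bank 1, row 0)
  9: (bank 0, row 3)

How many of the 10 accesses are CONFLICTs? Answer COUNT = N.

0: bank 1 row 0 — prev 0 → HIT
1: bank 0 row 2 — prev 2 → HIT
2: bank 4 row 3 — prev None → EMPTY
3: bank 4 row 3 — prev 3 → HIT
4: bank 0 row 5 — prev 2 → CONFLICT
5: bank 0 row 2 — prev 5 → CONFLICT
6: bank 4 row 1 — prev 3 → CONFLICT
7: bank 0 row 5 — prev 2 → CONFLICT
8: bank 1 row 0 — prev 0 → HIT
9: bank 0 row 3 — prev 5 → CONFLICT

COUNT = 5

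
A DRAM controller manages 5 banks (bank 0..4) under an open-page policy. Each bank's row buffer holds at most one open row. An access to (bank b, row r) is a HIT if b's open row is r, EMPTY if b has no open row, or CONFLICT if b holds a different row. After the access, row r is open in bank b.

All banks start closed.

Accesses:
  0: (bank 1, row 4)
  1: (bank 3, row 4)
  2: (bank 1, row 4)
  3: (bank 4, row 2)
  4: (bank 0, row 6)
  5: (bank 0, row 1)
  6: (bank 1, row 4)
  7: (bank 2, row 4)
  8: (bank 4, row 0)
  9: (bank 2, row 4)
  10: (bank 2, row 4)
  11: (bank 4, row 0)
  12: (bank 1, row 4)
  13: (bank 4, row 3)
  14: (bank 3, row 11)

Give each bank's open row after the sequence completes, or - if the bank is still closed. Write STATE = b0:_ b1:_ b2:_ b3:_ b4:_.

#0 (1,4) E
#1 (3,4) E
#2 (1,4) H  (was 4)
#3 (4,2) E
#4 (0,6) E
#5 (0,1) C  (was 6)
#6 (1,4) H  (was 4)
#7 (2,4) E
#8 (4,0) C  (was 2)
#9 (2,4) H  (was 4)
#10 (2,4) H  (was 4)
#11 (4,0) H  (was 0)
#12 (1,4) H  (was 4)
#13 (4,3) C  (was 0)
#14 (3,11) C  (was 4)

STATE = b0:1 b1:4 b2:4 b3:11 b4:3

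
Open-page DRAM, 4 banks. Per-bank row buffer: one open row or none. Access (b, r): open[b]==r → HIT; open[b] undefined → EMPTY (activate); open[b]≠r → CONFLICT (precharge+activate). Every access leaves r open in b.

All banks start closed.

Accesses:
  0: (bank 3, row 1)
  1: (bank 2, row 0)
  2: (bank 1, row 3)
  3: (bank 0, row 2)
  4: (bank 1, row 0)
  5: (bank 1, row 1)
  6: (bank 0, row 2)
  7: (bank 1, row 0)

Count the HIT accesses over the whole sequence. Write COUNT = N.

#0 (3,1) E
#1 (2,0) E
#2 (1,3) E
#3 (0,2) E
#4 (1,0) C  (was 3)
#5 (1,1) C  (was 0)
#6 (0,2) H  (was 2)
#7 (1,0) C  (was 1)

COUNT = 1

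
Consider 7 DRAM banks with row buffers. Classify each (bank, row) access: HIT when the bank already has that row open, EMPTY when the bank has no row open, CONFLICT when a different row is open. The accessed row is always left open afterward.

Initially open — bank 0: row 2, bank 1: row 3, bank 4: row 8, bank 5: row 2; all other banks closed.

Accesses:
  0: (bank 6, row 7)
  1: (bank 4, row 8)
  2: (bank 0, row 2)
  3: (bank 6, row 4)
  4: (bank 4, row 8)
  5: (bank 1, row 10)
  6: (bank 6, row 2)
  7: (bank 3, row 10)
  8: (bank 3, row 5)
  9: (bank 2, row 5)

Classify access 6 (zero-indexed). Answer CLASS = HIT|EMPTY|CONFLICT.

  [0] b6 r7: no row ⇒ E
  [1] b4 r8: had r8 ⇒ H
  [2] b0 r2: had r2 ⇒ H
  [3] b6 r4: had r7 ⇒ C
  [4] b4 r8: had r8 ⇒ H
  [5] b1 r10: had r3 ⇒ C
  [6] b6 r2: had r4 ⇒ C
  [7] b3 r10: no row ⇒ E
  [8] b3 r5: had r10 ⇒ C
  [9] b2 r5: no row ⇒ E

CLASS = CONFLICT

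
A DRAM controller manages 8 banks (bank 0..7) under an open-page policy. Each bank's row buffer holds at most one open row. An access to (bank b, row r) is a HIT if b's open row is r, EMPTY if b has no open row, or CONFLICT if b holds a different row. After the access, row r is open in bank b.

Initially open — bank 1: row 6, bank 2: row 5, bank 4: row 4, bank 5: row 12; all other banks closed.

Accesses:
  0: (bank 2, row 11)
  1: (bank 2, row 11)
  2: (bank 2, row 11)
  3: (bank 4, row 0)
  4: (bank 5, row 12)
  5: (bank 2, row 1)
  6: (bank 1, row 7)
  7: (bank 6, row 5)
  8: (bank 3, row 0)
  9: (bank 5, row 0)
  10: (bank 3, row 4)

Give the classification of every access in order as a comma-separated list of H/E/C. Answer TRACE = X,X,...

TRACE = C,H,H,C,H,C,C,E,E,C,C

  [0] b2 r11: had r5 ⇒ C
  [1] b2 r11: had r11 ⇒ H
  [2] b2 r11: had r11 ⇒ H
  [3] b4 r0: had r4 ⇒ C
  [4] b5 r12: had r12 ⇒ H
  [5] b2 r1: had r11 ⇒ C
  [6] b1 r7: had r6 ⇒ C
  [7] b6 r5: no row ⇒ E
  [8] b3 r0: no row ⇒ E
  [9] b5 r0: had r12 ⇒ C
  [10] b3 r4: had r0 ⇒ C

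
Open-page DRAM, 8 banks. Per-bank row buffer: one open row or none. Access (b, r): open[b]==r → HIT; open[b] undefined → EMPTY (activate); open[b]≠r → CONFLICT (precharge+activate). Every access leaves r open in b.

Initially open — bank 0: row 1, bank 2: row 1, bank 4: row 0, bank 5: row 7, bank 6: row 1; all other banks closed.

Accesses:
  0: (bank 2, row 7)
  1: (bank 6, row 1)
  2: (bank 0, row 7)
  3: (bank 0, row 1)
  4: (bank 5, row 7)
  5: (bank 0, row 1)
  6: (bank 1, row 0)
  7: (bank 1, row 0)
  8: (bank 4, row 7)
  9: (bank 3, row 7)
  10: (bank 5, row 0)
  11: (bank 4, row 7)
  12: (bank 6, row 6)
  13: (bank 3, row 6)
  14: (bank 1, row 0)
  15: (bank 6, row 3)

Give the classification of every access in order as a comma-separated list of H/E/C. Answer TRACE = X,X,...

  [0] b2 r7: had r1 ⇒ C
  [1] b6 r1: had r1 ⇒ H
  [2] b0 r7: had r1 ⇒ C
  [3] b0 r1: had r7 ⇒ C
  [4] b5 r7: had r7 ⇒ H
  [5] b0 r1: had r1 ⇒ H
  [6] b1 r0: no row ⇒ E
  [7] b1 r0: had r0 ⇒ H
  [8] b4 r7: had r0 ⇒ C
  [9] b3 r7: no row ⇒ E
  [10] b5 r0: had r7 ⇒ C
  [11] b4 r7: had r7 ⇒ H
  [12] b6 r6: had r1 ⇒ C
  [13] b3 r6: had r7 ⇒ C
  [14] b1 r0: had r0 ⇒ H
  [15] b6 r3: had r6 ⇒ C

TRACE = C,H,C,C,H,H,E,H,C,E,C,H,C,C,H,C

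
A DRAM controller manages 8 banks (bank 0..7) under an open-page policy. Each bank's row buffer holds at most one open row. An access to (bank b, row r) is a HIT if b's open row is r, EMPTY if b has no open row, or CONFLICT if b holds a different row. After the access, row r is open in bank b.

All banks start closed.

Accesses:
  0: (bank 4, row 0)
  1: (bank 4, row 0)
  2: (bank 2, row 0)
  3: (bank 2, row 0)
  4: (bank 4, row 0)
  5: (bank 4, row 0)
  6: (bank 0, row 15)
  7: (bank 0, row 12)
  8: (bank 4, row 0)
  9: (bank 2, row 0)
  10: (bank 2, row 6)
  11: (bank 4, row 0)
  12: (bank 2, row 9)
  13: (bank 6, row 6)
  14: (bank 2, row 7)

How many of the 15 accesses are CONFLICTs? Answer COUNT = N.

0: bank 4 row 0 — prev None → EMPTY
1: bank 4 row 0 — prev 0 → HIT
2: bank 2 row 0 — prev None → EMPTY
3: bank 2 row 0 — prev 0 → HIT
4: bank 4 row 0 — prev 0 → HIT
5: bank 4 row 0 — prev 0 → HIT
6: bank 0 row 15 — prev None → EMPTY
7: bank 0 row 12 — prev 15 → CONFLICT
8: bank 4 row 0 — prev 0 → HIT
9: bank 2 row 0 — prev 0 → HIT
10: bank 2 row 6 — prev 0 → CONFLICT
11: bank 4 row 0 — prev 0 → HIT
12: bank 2 row 9 — prev 6 → CONFLICT
13: bank 6 row 6 — prev None → EMPTY
14: bank 2 row 7 — prev 9 → CONFLICT

COUNT = 4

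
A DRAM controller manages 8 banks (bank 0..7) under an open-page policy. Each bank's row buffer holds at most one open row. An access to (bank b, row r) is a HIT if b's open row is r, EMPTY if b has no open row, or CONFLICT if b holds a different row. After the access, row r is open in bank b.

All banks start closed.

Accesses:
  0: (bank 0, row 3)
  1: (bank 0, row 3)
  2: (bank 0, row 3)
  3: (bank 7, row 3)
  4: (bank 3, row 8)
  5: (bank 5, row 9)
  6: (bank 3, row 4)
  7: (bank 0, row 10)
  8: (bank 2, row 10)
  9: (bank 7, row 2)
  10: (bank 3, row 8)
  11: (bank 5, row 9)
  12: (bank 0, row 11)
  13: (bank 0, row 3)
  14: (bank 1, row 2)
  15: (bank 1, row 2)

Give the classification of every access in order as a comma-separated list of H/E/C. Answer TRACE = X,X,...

#0 (0,3) E
#1 (0,3) H  (was 3)
#2 (0,3) H  (was 3)
#3 (7,3) E
#4 (3,8) E
#5 (5,9) E
#6 (3,4) C  (was 8)
#7 (0,10) C  (was 3)
#8 (2,10) E
#9 (7,2) C  (was 3)
#10 (3,8) C  (was 4)
#11 (5,9) H  (was 9)
#12 (0,11) C  (was 10)
#13 (0,3) C  (was 11)
#14 (1,2) E
#15 (1,2) H  (was 2)

TRACE = E,H,H,E,E,E,C,C,E,C,C,H,C,C,E,H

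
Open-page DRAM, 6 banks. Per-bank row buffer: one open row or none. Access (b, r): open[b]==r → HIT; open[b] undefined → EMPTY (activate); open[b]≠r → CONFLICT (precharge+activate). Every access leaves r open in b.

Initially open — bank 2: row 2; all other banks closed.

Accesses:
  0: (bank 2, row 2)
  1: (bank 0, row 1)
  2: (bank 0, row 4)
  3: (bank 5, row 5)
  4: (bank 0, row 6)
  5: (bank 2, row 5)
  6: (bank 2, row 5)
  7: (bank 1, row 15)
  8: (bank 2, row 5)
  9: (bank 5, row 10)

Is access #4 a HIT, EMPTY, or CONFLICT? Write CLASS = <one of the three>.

CLASS = CONFLICT

  [0] b2 r2: had r2 ⇒ H
  [1] b0 r1: no row ⇒ E
  [2] b0 r4: had r1 ⇒ C
  [3] b5 r5: no row ⇒ E
  [4] b0 r6: had r4 ⇒ C
  [5] b2 r5: had r2 ⇒ C
  [6] b2 r5: had r5 ⇒ H
  [7] b1 r15: no row ⇒ E
  [8] b2 r5: had r5 ⇒ H
  [9] b5 r10: had r5 ⇒ C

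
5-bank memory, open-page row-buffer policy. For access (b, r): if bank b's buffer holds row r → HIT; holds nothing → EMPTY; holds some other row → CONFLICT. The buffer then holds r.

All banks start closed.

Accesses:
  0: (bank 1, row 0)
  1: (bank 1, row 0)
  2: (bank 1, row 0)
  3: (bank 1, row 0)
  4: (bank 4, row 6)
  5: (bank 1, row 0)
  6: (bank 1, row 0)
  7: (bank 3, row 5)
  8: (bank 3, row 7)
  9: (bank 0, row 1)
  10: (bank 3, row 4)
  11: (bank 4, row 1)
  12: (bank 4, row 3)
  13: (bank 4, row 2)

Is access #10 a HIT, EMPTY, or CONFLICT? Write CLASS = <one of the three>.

CLASS = CONFLICT

  [0] b1 r0: no row ⇒ E
  [1] b1 r0: had r0 ⇒ H
  [2] b1 r0: had r0 ⇒ H
  [3] b1 r0: had r0 ⇒ H
  [4] b4 r6: no row ⇒ E
  [5] b1 r0: had r0 ⇒ H
  [6] b1 r0: had r0 ⇒ H
  [7] b3 r5: no row ⇒ E
  [8] b3 r7: had r5 ⇒ C
  [9] b0 r1: no row ⇒ E
  [10] b3 r4: had r7 ⇒ C
  [11] b4 r1: had r6 ⇒ C
  [12] b4 r3: had r1 ⇒ C
  [13] b4 r2: had r3 ⇒ C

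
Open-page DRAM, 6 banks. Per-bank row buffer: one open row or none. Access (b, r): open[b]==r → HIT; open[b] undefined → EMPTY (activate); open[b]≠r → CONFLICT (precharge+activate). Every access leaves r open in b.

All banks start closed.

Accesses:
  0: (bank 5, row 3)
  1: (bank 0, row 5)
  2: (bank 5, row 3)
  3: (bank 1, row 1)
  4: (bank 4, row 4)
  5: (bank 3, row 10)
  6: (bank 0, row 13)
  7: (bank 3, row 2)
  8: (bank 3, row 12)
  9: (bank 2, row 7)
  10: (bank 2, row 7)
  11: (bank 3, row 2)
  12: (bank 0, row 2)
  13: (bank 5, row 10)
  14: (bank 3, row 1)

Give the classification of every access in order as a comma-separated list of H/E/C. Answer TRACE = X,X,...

#0 (5,3) E
#1 (0,5) E
#2 (5,3) H  (was 3)
#3 (1,1) E
#4 (4,4) E
#5 (3,10) E
#6 (0,13) C  (was 5)
#7 (3,2) C  (was 10)
#8 (3,12) C  (was 2)
#9 (2,7) E
#10 (2,7) H  (was 7)
#11 (3,2) C  (was 12)
#12 (0,2) C  (was 13)
#13 (5,10) C  (was 3)
#14 (3,1) C  (was 2)

TRACE = E,E,H,E,E,E,C,C,C,E,H,C,C,C,C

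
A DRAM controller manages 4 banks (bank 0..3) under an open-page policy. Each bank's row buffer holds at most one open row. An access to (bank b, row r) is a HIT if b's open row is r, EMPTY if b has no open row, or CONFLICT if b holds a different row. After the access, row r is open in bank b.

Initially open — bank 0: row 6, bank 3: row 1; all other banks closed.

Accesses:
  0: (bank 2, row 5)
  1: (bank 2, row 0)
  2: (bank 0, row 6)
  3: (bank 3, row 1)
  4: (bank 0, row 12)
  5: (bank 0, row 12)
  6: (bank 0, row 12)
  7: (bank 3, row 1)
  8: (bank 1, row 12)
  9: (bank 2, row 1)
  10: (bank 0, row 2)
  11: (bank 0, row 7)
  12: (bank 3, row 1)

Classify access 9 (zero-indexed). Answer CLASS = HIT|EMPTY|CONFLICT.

  [0] b2 r5: no row ⇒ E
  [1] b2 r0: had r5 ⇒ C
  [2] b0 r6: had r6 ⇒ H
  [3] b3 r1: had r1 ⇒ H
  [4] b0 r12: had r6 ⇒ C
  [5] b0 r12: had r12 ⇒ H
  [6] b0 r12: had r12 ⇒ H
  [7] b3 r1: had r1 ⇒ H
  [8] b1 r12: no row ⇒ E
  [9] b2 r1: had r0 ⇒ C
  [10] b0 r2: had r12 ⇒ C
  [11] b0 r7: had r2 ⇒ C
  [12] b3 r1: had r1 ⇒ H

CLASS = CONFLICT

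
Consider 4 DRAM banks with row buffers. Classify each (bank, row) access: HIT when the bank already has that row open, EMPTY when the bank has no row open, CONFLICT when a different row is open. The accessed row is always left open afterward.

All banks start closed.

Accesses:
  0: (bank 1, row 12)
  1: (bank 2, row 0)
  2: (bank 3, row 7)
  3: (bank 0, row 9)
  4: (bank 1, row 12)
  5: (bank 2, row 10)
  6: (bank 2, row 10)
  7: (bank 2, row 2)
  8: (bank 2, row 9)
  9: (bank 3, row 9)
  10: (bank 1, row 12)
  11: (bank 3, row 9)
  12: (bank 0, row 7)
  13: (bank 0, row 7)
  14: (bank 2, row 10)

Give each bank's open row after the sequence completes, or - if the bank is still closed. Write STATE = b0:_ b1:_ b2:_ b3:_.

STATE = b0:7 b1:12 b2:10 b3:9

#0 (1,12) E
#1 (2,0) E
#2 (3,7) E
#3 (0,9) E
#4 (1,12) H  (was 12)
#5 (2,10) C  (was 0)
#6 (2,10) H  (was 10)
#7 (2,2) C  (was 10)
#8 (2,9) C  (was 2)
#9 (3,9) C  (was 7)
#10 (1,12) H  (was 12)
#11 (3,9) H  (was 9)
#12 (0,7) C  (was 9)
#13 (0,7) H  (was 7)
#14 (2,10) C  (was 9)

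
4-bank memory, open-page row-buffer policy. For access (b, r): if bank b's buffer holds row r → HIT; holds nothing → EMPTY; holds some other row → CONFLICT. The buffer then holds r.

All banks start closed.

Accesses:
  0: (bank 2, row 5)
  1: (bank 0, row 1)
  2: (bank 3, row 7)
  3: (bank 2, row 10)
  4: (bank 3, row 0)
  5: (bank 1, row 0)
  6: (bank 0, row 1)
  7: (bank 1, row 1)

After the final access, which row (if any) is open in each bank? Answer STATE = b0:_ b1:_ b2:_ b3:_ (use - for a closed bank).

0: bank 2 row 5 — prev None → EMPTY
1: bank 0 row 1 — prev None → EMPTY
2: bank 3 row 7 — prev None → EMPTY
3: bank 2 row 10 — prev 5 → CONFLICT
4: bank 3 row 0 — prev 7 → CONFLICT
5: bank 1 row 0 — prev None → EMPTY
6: bank 0 row 1 — prev 1 → HIT
7: bank 1 row 1 — prev 0 → CONFLICT

STATE = b0:1 b1:1 b2:10 b3:0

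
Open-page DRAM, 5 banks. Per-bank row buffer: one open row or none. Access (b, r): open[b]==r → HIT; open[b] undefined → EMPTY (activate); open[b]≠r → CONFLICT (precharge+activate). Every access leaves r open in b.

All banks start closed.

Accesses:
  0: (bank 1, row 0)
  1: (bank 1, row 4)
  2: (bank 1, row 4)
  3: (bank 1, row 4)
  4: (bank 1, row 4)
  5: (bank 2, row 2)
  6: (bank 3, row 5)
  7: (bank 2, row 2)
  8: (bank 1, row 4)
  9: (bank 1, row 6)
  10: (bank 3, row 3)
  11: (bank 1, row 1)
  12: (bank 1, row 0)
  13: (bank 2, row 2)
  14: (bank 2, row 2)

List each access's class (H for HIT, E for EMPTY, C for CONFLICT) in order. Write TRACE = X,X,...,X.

  [0] b1 r0: no row ⇒ E
  [1] b1 r4: had r0 ⇒ C
  [2] b1 r4: had r4 ⇒ H
  [3] b1 r4: had r4 ⇒ H
  [4] b1 r4: had r4 ⇒ H
  [5] b2 r2: no row ⇒ E
  [6] b3 r5: no row ⇒ E
  [7] b2 r2: had r2 ⇒ H
  [8] b1 r4: had r4 ⇒ H
  [9] b1 r6: had r4 ⇒ C
  [10] b3 r3: had r5 ⇒ C
  [11] b1 r1: had r6 ⇒ C
  [12] b1 r0: had r1 ⇒ C
  [13] b2 r2: had r2 ⇒ H
  [14] b2 r2: had r2 ⇒ H

TRACE = E,C,H,H,H,E,E,H,H,C,C,C,C,H,H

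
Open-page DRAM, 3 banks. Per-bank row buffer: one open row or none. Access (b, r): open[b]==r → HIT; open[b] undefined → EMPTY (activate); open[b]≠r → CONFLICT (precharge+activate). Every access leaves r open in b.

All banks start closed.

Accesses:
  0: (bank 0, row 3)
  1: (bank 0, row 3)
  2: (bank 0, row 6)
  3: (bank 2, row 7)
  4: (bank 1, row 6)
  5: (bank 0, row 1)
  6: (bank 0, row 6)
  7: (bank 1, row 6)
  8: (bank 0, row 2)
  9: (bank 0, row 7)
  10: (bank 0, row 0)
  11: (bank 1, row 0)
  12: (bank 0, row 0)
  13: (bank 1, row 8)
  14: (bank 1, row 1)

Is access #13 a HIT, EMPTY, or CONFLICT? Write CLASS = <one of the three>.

CLASS = CONFLICT

#0 (0,3) E
#1 (0,3) H  (was 3)
#2 (0,6) C  (was 3)
#3 (2,7) E
#4 (1,6) E
#5 (0,1) C  (was 6)
#6 (0,6) C  (was 1)
#7 (1,6) H  (was 6)
#8 (0,2) C  (was 6)
#9 (0,7) C  (was 2)
#10 (0,0) C  (was 7)
#11 (1,0) C  (was 6)
#12 (0,0) H  (was 0)
#13 (1,8) C  (was 0)
#14 (1,1) C  (was 8)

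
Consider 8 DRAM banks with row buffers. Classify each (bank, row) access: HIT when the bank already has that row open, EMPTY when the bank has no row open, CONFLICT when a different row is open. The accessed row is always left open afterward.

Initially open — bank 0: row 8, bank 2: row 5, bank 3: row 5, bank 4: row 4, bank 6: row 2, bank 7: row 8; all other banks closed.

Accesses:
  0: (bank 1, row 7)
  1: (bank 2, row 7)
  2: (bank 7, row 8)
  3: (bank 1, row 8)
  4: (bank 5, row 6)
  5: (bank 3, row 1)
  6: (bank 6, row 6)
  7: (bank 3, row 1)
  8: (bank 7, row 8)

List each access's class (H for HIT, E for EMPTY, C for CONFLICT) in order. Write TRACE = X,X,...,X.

TRACE = E,C,H,C,E,C,C,H,H

0: bank 1 row 7 — prev None → EMPTY
1: bank 2 row 7 — prev 5 → CONFLICT
2: bank 7 row 8 — prev 8 → HIT
3: bank 1 row 8 — prev 7 → CONFLICT
4: bank 5 row 6 — prev None → EMPTY
5: bank 3 row 1 — prev 5 → CONFLICT
6: bank 6 row 6 — prev 2 → CONFLICT
7: bank 3 row 1 — prev 1 → HIT
8: bank 7 row 8 — prev 8 → HIT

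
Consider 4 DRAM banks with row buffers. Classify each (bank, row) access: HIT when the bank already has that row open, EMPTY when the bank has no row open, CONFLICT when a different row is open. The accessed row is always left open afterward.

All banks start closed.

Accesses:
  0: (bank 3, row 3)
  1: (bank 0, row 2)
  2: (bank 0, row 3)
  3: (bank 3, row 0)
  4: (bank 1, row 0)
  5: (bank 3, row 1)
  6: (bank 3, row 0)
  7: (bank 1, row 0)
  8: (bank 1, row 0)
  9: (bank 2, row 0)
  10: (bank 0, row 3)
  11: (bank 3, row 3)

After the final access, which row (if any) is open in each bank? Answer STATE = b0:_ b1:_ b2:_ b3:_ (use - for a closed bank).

step 0: bank3 None->3 [EMPTY]
step 1: bank0 None->2 [EMPTY]
step 2: bank0 2->3 [CONFLICT]
step 3: bank3 3->0 [CONFLICT]
step 4: bank1 None->0 [EMPTY]
step 5: bank3 0->1 [CONFLICT]
step 6: bank3 1->0 [CONFLICT]
step 7: bank1 0->0 [HIT]
step 8: bank1 0->0 [HIT]
step 9: bank2 None->0 [EMPTY]
step 10: bank0 3->3 [HIT]
step 11: bank3 0->3 [CONFLICT]

STATE = b0:3 b1:0 b2:0 b3:3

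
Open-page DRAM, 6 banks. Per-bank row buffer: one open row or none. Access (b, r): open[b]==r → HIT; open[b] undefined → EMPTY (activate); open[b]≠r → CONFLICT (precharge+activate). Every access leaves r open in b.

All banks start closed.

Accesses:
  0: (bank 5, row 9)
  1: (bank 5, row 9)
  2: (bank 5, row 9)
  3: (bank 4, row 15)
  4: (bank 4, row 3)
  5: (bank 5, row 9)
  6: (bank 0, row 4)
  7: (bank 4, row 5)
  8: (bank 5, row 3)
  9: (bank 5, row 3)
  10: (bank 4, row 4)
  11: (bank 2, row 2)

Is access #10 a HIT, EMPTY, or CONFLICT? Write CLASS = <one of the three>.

  [0] b5 r9: no row ⇒ E
  [1] b5 r9: had r9 ⇒ H
  [2] b5 r9: had r9 ⇒ H
  [3] b4 r15: no row ⇒ E
  [4] b4 r3: had r15 ⇒ C
  [5] b5 r9: had r9 ⇒ H
  [6] b0 r4: no row ⇒ E
  [7] b4 r5: had r3 ⇒ C
  [8] b5 r3: had r9 ⇒ C
  [9] b5 r3: had r3 ⇒ H
  [10] b4 r4: had r5 ⇒ C
  [11] b2 r2: no row ⇒ E

CLASS = CONFLICT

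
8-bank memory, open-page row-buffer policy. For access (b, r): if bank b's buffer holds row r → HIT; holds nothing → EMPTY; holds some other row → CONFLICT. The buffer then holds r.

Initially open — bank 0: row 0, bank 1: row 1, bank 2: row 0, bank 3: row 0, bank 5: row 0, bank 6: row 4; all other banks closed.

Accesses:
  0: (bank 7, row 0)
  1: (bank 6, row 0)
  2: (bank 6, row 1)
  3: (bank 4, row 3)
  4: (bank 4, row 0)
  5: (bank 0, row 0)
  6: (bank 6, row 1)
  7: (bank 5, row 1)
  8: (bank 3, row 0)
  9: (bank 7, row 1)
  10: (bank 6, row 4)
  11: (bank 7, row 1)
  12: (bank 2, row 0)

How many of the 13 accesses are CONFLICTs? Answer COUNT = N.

#0 (7,0) E
#1 (6,0) C  (was 4)
#2 (6,1) C  (was 0)
#3 (4,3) E
#4 (4,0) C  (was 3)
#5 (0,0) H  (was 0)
#6 (6,1) H  (was 1)
#7 (5,1) C  (was 0)
#8 (3,0) H  (was 0)
#9 (7,1) C  (was 0)
#10 (6,4) C  (was 1)
#11 (7,1) H  (was 1)
#12 (2,0) H  (was 0)

COUNT = 6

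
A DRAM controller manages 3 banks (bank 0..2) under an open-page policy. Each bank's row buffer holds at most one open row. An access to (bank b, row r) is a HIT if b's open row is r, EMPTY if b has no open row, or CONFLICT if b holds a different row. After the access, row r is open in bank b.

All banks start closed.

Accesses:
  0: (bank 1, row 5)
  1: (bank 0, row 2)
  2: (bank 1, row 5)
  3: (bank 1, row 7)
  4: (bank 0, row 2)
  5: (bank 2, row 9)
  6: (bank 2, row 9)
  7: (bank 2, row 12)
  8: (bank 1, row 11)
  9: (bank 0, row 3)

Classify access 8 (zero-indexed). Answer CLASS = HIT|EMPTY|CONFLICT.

CLASS = CONFLICT

  [0] b1 r5: no row ⇒ E
  [1] b0 r2: no row ⇒ E
  [2] b1 r5: had r5 ⇒ H
  [3] b1 r7: had r5 ⇒ C
  [4] b0 r2: had r2 ⇒ H
  [5] b2 r9: no row ⇒ E
  [6] b2 r9: had r9 ⇒ H
  [7] b2 r12: had r9 ⇒ C
  [8] b1 r11: had r7 ⇒ C
  [9] b0 r3: had r2 ⇒ C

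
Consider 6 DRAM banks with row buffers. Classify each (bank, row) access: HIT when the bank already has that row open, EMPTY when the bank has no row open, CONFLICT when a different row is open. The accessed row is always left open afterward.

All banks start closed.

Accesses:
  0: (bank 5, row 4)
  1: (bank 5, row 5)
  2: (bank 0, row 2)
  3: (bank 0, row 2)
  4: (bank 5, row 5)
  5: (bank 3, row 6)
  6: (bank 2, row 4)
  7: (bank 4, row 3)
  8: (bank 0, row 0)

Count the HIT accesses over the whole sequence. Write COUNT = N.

0: bank 5 row 4 — prev None → EMPTY
1: bank 5 row 5 — prev 4 → CONFLICT
2: bank 0 row 2 — prev None → EMPTY
3: bank 0 row 2 — prev 2 → HIT
4: bank 5 row 5 — prev 5 → HIT
5: bank 3 row 6 — prev None → EMPTY
6: bank 2 row 4 — prev None → EMPTY
7: bank 4 row 3 — prev None → EMPTY
8: bank 0 row 0 — prev 2 → CONFLICT

COUNT = 2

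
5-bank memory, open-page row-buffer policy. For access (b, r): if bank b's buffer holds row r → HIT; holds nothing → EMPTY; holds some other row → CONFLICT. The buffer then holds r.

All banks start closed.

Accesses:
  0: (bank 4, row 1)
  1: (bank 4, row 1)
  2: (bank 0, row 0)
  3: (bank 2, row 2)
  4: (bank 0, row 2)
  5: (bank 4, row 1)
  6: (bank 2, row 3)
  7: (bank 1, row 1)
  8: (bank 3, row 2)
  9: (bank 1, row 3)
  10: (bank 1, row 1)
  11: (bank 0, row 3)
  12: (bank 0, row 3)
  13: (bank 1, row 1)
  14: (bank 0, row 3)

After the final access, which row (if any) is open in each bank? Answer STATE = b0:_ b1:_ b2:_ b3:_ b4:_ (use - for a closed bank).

#0 (4,1) E
#1 (4,1) H  (was 1)
#2 (0,0) E
#3 (2,2) E
#4 (0,2) C  (was 0)
#5 (4,1) H  (was 1)
#6 (2,3) C  (was 2)
#7 (1,1) E
#8 (3,2) E
#9 (1,3) C  (was 1)
#10 (1,1) C  (was 3)
#11 (0,3) C  (was 2)
#12 (0,3) H  (was 3)
#13 (1,1) H  (was 1)
#14 (0,3) H  (was 3)

STATE = b0:3 b1:1 b2:3 b3:2 b4:1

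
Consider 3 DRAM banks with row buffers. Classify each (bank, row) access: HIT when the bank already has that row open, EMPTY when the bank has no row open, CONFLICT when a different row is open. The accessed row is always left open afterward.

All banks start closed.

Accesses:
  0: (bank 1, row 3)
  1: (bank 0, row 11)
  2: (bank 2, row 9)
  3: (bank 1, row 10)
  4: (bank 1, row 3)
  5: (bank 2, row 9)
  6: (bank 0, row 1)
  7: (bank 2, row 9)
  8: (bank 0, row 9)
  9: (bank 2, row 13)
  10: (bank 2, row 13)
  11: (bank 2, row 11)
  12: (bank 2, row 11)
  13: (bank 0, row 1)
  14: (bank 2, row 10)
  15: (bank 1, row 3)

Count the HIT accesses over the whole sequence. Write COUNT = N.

step 0: bank1 None->3 [EMPTY]
step 1: bank0 None->11 [EMPTY]
step 2: bank2 None->9 [EMPTY]
step 3: bank1 3->10 [CONFLICT]
step 4: bank1 10->3 [CONFLICT]
step 5: bank2 9->9 [HIT]
step 6: bank0 11->1 [CONFLICT]
step 7: bank2 9->9 [HIT]
step 8: bank0 1->9 [CONFLICT]
step 9: bank2 9->13 [CONFLICT]
step 10: bank2 13->13 [HIT]
step 11: bank2 13->11 [CONFLICT]
step 12: bank2 11->11 [HIT]
step 13: bank0 9->1 [CONFLICT]
step 14: bank2 11->10 [CONFLICT]
step 15: bank1 3->3 [HIT]

COUNT = 5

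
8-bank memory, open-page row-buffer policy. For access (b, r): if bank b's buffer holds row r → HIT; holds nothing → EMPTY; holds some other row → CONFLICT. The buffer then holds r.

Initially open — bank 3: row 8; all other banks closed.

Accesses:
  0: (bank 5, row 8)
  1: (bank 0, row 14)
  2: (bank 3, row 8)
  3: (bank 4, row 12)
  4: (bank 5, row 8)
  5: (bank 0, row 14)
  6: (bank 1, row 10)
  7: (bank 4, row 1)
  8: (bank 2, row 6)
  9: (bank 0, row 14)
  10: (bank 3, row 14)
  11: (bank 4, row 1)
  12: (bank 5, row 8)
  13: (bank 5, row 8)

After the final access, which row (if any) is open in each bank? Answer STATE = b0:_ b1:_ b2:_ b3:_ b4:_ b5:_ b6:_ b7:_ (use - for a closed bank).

STATE = b0:14 b1:10 b2:6 b3:14 b4:1 b5:8 b6:- b7:-

step 0: bank5 None->8 [EMPTY]
step 1: bank0 None->14 [EMPTY]
step 2: bank3 8->8 [HIT]
step 3: bank4 None->12 [EMPTY]
step 4: bank5 8->8 [HIT]
step 5: bank0 14->14 [HIT]
step 6: bank1 None->10 [EMPTY]
step 7: bank4 12->1 [CONFLICT]
step 8: bank2 None->6 [EMPTY]
step 9: bank0 14->14 [HIT]
step 10: bank3 8->14 [CONFLICT]
step 11: bank4 1->1 [HIT]
step 12: bank5 8->8 [HIT]
step 13: bank5 8->8 [HIT]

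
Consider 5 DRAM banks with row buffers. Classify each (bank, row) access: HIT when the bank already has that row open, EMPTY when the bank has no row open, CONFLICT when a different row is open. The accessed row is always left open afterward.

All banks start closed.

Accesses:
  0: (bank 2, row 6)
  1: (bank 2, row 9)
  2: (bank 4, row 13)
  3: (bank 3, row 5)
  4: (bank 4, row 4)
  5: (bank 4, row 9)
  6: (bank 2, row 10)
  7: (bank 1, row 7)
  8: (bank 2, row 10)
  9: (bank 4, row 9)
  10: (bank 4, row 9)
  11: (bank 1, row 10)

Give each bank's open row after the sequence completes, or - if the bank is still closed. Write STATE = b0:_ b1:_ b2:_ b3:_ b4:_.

STATE = b0:- b1:10 b2:10 b3:5 b4:9

#0 (2,6) E
#1 (2,9) C  (was 6)
#2 (4,13) E
#3 (3,5) E
#4 (4,4) C  (was 13)
#5 (4,9) C  (was 4)
#6 (2,10) C  (was 9)
#7 (1,7) E
#8 (2,10) H  (was 10)
#9 (4,9) H  (was 9)
#10 (4,9) H  (was 9)
#11 (1,10) C  (was 7)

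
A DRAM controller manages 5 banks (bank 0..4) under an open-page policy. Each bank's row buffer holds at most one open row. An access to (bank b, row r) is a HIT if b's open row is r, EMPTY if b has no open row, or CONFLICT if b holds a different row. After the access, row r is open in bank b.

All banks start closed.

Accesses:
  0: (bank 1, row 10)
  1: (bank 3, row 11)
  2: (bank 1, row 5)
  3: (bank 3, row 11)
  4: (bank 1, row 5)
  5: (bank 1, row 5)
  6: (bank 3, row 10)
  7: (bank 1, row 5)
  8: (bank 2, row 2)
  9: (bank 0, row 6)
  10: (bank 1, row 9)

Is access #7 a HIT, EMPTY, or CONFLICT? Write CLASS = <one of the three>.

CLASS = HIT

step 0: bank1 None->10 [EMPTY]
step 1: bank3 None->11 [EMPTY]
step 2: bank1 10->5 [CONFLICT]
step 3: bank3 11->11 [HIT]
step 4: bank1 5->5 [HIT]
step 5: bank1 5->5 [HIT]
step 6: bank3 11->10 [CONFLICT]
step 7: bank1 5->5 [HIT]
step 8: bank2 None->2 [EMPTY]
step 9: bank0 None->6 [EMPTY]
step 10: bank1 5->9 [CONFLICT]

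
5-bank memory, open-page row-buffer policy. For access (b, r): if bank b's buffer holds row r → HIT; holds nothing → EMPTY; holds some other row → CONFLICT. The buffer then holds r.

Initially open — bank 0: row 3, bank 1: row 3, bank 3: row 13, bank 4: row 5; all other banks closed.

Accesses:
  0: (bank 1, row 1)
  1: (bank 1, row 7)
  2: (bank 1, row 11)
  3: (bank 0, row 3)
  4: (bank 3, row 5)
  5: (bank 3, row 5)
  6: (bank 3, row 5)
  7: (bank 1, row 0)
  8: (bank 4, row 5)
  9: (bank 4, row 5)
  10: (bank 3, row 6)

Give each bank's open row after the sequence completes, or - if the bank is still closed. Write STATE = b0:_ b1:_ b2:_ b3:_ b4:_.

0: bank 1 row 1 — prev 3 → CONFLICT
1: bank 1 row 7 — prev 1 → CONFLICT
2: bank 1 row 11 — prev 7 → CONFLICT
3: bank 0 row 3 — prev 3 → HIT
4: bank 3 row 5 — prev 13 → CONFLICT
5: bank 3 row 5 — prev 5 → HIT
6: bank 3 row 5 — prev 5 → HIT
7: bank 1 row 0 — prev 11 → CONFLICT
8: bank 4 row 5 — prev 5 → HIT
9: bank 4 row 5 — prev 5 → HIT
10: bank 3 row 6 — prev 5 → CONFLICT

STATE = b0:3 b1:0 b2:- b3:6 b4:5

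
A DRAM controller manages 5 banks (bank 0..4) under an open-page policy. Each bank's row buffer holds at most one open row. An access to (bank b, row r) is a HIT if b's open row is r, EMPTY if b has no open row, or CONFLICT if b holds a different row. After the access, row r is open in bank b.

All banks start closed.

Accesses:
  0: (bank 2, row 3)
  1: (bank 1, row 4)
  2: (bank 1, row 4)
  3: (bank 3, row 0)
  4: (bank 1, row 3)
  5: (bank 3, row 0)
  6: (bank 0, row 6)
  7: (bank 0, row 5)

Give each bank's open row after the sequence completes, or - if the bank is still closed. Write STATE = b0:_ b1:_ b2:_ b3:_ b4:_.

STATE = b0:5 b1:3 b2:3 b3:0 b4:-

0: bank 2 row 3 — prev None → EMPTY
1: bank 1 row 4 — prev None → EMPTY
2: bank 1 row 4 — prev 4 → HIT
3: bank 3 row 0 — prev None → EMPTY
4: bank 1 row 3 — prev 4 → CONFLICT
5: bank 3 row 0 — prev 0 → HIT
6: bank 0 row 6 — prev None → EMPTY
7: bank 0 row 5 — prev 6 → CONFLICT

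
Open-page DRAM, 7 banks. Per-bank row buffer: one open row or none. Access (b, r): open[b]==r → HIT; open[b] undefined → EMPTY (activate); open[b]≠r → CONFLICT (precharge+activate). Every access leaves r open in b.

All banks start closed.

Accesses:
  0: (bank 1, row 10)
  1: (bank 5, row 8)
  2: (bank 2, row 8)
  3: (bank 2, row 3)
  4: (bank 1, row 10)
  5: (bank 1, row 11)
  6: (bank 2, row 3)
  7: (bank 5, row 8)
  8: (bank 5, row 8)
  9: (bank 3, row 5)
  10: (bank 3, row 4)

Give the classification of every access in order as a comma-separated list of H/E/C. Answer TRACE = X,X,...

TRACE = E,E,E,C,H,C,H,H,H,E,C

  [0] b1 r10: no row ⇒ E
  [1] b5 r8: no row ⇒ E
  [2] b2 r8: no row ⇒ E
  [3] b2 r3: had r8 ⇒ C
  [4] b1 r10: had r10 ⇒ H
  [5] b1 r11: had r10 ⇒ C
  [6] b2 r3: had r3 ⇒ H
  [7] b5 r8: had r8 ⇒ H
  [8] b5 r8: had r8 ⇒ H
  [9] b3 r5: no row ⇒ E
  [10] b3 r4: had r5 ⇒ C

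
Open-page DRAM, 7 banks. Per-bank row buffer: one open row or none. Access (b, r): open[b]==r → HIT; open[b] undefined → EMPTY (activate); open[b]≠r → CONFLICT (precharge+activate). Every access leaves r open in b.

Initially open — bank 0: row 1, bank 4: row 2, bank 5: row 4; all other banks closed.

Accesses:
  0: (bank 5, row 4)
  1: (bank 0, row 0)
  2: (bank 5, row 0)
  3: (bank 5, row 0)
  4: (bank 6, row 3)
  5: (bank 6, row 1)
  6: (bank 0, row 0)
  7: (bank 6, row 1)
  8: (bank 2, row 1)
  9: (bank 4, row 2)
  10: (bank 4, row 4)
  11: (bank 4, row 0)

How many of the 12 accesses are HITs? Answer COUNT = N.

#0 (5,4) H  (was 4)
#1 (0,0) C  (was 1)
#2 (5,0) C  (was 4)
#3 (5,0) H  (was 0)
#4 (6,3) E
#5 (6,1) C  (was 3)
#6 (0,0) H  (was 0)
#7 (6,1) H  (was 1)
#8 (2,1) E
#9 (4,2) H  (was 2)
#10 (4,4) C  (was 2)
#11 (4,0) C  (was 4)

COUNT = 5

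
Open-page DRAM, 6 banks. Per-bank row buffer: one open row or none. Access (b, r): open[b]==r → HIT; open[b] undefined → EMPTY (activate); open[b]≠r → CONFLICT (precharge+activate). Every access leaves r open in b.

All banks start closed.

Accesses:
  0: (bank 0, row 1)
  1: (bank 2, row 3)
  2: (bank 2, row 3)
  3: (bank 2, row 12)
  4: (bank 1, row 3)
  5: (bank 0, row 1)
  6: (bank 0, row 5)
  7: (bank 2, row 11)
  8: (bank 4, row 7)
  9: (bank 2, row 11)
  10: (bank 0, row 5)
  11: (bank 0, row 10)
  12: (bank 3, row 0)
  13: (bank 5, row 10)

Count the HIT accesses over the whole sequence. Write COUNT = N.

step 0: bank0 None->1 [EMPTY]
step 1: bank2 None->3 [EMPTY]
step 2: bank2 3->3 [HIT]
step 3: bank2 3->12 [CONFLICT]
step 4: bank1 None->3 [EMPTY]
step 5: bank0 1->1 [HIT]
step 6: bank0 1->5 [CONFLICT]
step 7: bank2 12->11 [CONFLICT]
step 8: bank4 None->7 [EMPTY]
step 9: bank2 11->11 [HIT]
step 10: bank0 5->5 [HIT]
step 11: bank0 5->10 [CONFLICT]
step 12: bank3 None->0 [EMPTY]
step 13: bank5 None->10 [EMPTY]

COUNT = 4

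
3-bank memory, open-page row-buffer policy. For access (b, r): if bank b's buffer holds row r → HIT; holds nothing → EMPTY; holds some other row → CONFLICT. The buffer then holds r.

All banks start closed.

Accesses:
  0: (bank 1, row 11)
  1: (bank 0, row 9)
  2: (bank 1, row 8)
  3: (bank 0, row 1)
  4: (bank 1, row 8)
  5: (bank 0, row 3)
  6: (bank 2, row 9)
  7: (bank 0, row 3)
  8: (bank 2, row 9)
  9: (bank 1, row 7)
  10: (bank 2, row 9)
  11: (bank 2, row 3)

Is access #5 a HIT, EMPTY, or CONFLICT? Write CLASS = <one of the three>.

CLASS = CONFLICT

step 0: bank1 None->11 [EMPTY]
step 1: bank0 None->9 [EMPTY]
step 2: bank1 11->8 [CONFLICT]
step 3: bank0 9->1 [CONFLICT]
step 4: bank1 8->8 [HIT]
step 5: bank0 1->3 [CONFLICT]
step 6: bank2 None->9 [EMPTY]
step 7: bank0 3->3 [HIT]
step 8: bank2 9->9 [HIT]
step 9: bank1 8->7 [CONFLICT]
step 10: bank2 9->9 [HIT]
step 11: bank2 9->3 [CONFLICT]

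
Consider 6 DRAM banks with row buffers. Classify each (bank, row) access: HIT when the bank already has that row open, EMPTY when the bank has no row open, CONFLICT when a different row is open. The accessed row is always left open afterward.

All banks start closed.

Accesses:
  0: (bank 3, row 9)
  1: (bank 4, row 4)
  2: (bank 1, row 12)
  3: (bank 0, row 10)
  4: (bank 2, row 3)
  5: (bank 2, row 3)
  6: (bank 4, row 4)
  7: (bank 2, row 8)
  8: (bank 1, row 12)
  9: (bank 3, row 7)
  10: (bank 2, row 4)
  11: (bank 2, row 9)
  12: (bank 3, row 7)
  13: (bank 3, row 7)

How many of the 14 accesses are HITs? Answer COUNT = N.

  [0] b3 r9: no row ⇒ E
  [1] b4 r4: no row ⇒ E
  [2] b1 r12: no row ⇒ E
  [3] b0 r10: no row ⇒ E
  [4] b2 r3: no row ⇒ E
  [5] b2 r3: had r3 ⇒ H
  [6] b4 r4: had r4 ⇒ H
  [7] b2 r8: had r3 ⇒ C
  [8] b1 r12: had r12 ⇒ H
  [9] b3 r7: had r9 ⇒ C
  [10] b2 r4: had r8 ⇒ C
  [11] b2 r9: had r4 ⇒ C
  [12] b3 r7: had r7 ⇒ H
  [13] b3 r7: had r7 ⇒ H

COUNT = 5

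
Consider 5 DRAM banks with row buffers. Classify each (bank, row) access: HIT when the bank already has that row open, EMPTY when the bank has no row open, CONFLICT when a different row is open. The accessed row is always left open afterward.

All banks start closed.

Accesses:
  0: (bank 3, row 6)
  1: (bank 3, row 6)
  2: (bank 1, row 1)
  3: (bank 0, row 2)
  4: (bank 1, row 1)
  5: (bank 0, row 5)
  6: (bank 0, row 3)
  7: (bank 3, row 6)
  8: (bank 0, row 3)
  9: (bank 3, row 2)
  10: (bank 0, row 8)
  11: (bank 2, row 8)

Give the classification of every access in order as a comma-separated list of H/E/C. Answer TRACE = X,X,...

TRACE = E,H,E,E,H,C,C,H,H,C,C,E

0: bank 3 row 6 — prev None → EMPTY
1: bank 3 row 6 — prev 6 → HIT
2: bank 1 row 1 — prev None → EMPTY
3: bank 0 row 2 — prev None → EMPTY
4: bank 1 row 1 — prev 1 → HIT
5: bank 0 row 5 — prev 2 → CONFLICT
6: bank 0 row 3 — prev 5 → CONFLICT
7: bank 3 row 6 — prev 6 → HIT
8: bank 0 row 3 — prev 3 → HIT
9: bank 3 row 2 — prev 6 → CONFLICT
10: bank 0 row 8 — prev 3 → CONFLICT
11: bank 2 row 8 — prev None → EMPTY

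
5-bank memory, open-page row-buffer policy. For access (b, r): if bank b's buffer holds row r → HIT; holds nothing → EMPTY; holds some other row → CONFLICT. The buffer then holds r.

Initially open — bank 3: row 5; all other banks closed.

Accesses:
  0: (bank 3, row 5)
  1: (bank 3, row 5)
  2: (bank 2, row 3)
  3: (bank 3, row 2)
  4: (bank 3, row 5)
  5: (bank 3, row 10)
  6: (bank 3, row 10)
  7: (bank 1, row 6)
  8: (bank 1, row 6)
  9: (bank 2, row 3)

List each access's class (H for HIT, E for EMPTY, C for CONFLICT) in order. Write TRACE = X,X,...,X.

TRACE = H,H,E,C,C,C,H,E,H,H

  [0] b3 r5: had r5 ⇒ H
  [1] b3 r5: had r5 ⇒ H
  [2] b2 r3: no row ⇒ E
  [3] b3 r2: had r5 ⇒ C
  [4] b3 r5: had r2 ⇒ C
  [5] b3 r10: had r5 ⇒ C
  [6] b3 r10: had r10 ⇒ H
  [7] b1 r6: no row ⇒ E
  [8] b1 r6: had r6 ⇒ H
  [9] b2 r3: had r3 ⇒ H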